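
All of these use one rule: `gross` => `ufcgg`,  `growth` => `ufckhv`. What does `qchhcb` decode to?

Compare letters: g→u is +14, r→f is +14, o→c is +14 — a constant shift. It's a constant shift of +14 (ROT14).
Decoding qchhcb: q−14=c, c−14=o, h−14=t, h−14=t, c−14=o, b−14=n.

cotton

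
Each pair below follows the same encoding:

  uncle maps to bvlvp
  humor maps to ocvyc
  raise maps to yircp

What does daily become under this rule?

kirvj

In uncle: u→b is +7, n→v is +8, c→l is +9, l→v is +10 — the shift increases by 1 each position. Letter i (0-indexed) is shifted by i+7, so successive shifts are 7, 8, 9, ….
On daily: d+7=k, a+8=i, i+9=r, l+10=v, y+11=j.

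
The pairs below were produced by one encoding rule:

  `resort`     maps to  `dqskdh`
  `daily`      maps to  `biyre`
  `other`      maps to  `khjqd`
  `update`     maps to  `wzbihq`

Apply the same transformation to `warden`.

aidbqv

r(17)→d(3) and e(4)→q(16) fit y≡15x+8 (mod 26); the inverse of 15 mod 26 is 7. Each letter's alphabet position (a=0..z=25) is mapped through 15·x+8 mod 26 — an affine cipher.
Applying it to warden: w(22)→15·22+8≡0=a; a(0)→15·0+8≡8=i; r(17)→15·17+8≡3=d; d(3)→15·3+8≡1=b; e(4)→15·4+8≡16=q; n(13)→15·13+8≡21=v (all mod 26).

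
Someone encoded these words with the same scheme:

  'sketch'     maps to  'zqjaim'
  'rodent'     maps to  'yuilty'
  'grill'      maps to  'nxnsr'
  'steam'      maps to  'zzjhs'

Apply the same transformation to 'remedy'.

Shifts by position in sketch: pos 0: s→z (+7), pos 1: k→q (+6), pos 2: e→j (+5), pos 3: t→a (+7), pos 4: c→i (+6), pos 5: h→m (+5) — repeating every 3. It's a Vigenère-style cipher with numeric key [7,6,5]: position i shifts by key[i mod 3].
On remedy: r+7=y, e+6=k, m+5=r, e+7=l, d+6=j, y+5=d.

ykrljd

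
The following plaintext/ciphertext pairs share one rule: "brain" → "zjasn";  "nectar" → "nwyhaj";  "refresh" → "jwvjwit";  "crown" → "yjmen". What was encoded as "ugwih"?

b(1)→z(25) and r(17)→j(9) fit y≡25x+0 (mod 26); the inverse of 25 mod 26 is 25. Treating letters as 0–25, the rule is x ↦ 25x + 0 (mod 26).
Reversing it on ugwih: u(20)→25·(20−0)≡6=g; g(6)→25·(6−0)≡20=u; w(22)→25·(22−0)≡4=e; i(8)→25·(8−0)≡18=s; h(7)→25·(7−0)≡19=t (all mod 26).

guest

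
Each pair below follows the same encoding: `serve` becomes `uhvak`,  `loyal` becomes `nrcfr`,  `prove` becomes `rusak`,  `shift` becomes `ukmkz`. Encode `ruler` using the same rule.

In serve: s→u is +2, e→h is +3, r→v is +4, v→a is +5 — the shift increases by 1 each position. The shift increases by 1 at each position, starting from +2: 2, 3, 4, ….
For ruler: r+2=t, u+3=x, l+4=p, e+5=j, r+6=x.

txpjx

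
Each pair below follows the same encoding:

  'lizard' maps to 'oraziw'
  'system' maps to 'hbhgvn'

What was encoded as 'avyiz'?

Each pair mirrors across the alphabet (l↔o, i↔r, z↔a): positions sum to 25. Each letter is replaced by its mirror in the alphabet: a↔z, b↔y, c↔x, and so on (the Atbash cipher).
Decoding avyiz: a↔z, v↔e, y↔b, i↔r, z↔a.

zebra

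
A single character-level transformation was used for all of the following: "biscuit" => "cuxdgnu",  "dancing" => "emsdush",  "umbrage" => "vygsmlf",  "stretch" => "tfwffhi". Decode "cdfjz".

Shifts by position in biscuit: pos 0: b→c (+1), pos 1: i→u (+12), pos 2: s→x (+5), pos 3: c→d (+1), pos 4: u→g (+12), pos 5: i→n (+5) — repeating every 3. A repeating key of period 3 is used — shifts +1, +12, +5 over and over.
Decoding cdfjz: c−1=b, d−12=r, f−5=a, j−1=i, z−12=n.

brain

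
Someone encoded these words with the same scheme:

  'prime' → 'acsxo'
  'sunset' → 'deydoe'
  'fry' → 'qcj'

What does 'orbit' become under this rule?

The shift depends on letter class: consonant p→a is +11, but vowel i→s is +10. Two shifts are in play — +10 for a/e/i/o/u, +11 for every other letter.
For orbit: o(vowel)+10=y, r(cons)+11=c, b(cons)+11=m, i(vowel)+10=s, t(cons)+11=e.

ycmse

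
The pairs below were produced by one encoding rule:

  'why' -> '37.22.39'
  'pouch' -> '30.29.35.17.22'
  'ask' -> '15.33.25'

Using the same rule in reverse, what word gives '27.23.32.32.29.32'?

w is letter #23 and maps to 37: an offset of 14. Each letter is replaced by its alphabet position (a=1..z=26) + 14.
Reversing it on 27.23.32.32.29.32: 27→(27−14)÷1=13=m, 23→(23−14)÷1=9=i, 32→(32−14)÷1=18=r, 32→(32−14)÷1=18=r, 29→(29−14)÷1=15=o, 32→(32−14)÷1=18=r.

mirror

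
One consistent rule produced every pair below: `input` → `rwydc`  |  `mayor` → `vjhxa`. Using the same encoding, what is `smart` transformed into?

bvjac

Compare letters: i→r is +9, n→w is +9, p→y is +9 — a constant shift. It's a constant shift of +9 (ROT9).
Applying it to smart: s+9=b, m+9=v, a+9=j, r+9=a, t+9=c.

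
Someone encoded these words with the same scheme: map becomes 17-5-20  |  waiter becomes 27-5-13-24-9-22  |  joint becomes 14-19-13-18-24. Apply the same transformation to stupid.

23-24-25-20-13-8

m is letter #13 and maps to 17: an offset of 4. Each letter is replaced by its alphabet position (a=1..z=26) + 4.
For stupid: s=19→23, t=20→24, u=21→25, p=16→20, i=9→13, d=4→8.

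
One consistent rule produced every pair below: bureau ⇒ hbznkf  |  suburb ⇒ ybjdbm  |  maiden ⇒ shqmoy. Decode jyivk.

The shift increases by 1 at each position, starting from +6: 6, 7, 8, ….
Reversing it on jyivk: j−6=d, y−7=r, i−8=a, v−9=m, k−10=a.

drama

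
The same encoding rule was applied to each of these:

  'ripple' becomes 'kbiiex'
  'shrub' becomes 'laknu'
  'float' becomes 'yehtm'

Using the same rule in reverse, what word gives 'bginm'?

input

Compare letters: r→k is +19, i→b is +19, p→i is +19 — a constant shift. Each letter is shifted forward by 19 in the alphabet (a Caesar shift of +19).
Decoding bginm: b−19=i, g−19=n, i−19=p, n−19=u, m−19=t.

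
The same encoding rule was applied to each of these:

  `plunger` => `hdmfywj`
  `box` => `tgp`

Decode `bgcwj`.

joker

Compare letters: p→h is +18, l→d is +18, u→m is +18 — a constant shift. This is a Caesar cipher with shift 18.
Decoding bgcwj: b−18=j, g−18=o, c−18=k, w−18=e, j−18=r.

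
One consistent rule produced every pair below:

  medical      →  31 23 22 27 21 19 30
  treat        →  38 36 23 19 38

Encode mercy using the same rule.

m is letter #13 and maps to 31: an offset of 18. The number is (letter's place in the alphabet, a=1) + 18.
Applying it to mercy: m=13→31, e=5→23, r=18→36, c=3→21, y=25→43.

31 23 36 21 43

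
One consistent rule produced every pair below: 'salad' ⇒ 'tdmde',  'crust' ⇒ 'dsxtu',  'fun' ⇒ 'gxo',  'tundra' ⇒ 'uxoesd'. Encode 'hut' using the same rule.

Vowels shift forward by 3 and consonants shift forward by 1.
Applying it to hut: h(cons)+1=i, u(vowel)+3=x, t(cons)+1=u.

ixu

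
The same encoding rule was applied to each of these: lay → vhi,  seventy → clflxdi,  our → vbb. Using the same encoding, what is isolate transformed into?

pcvvhdl

The shift depends on letter class: consonant l→v is +10, but vowel a→h is +7. Vowels shift forward by 7 and consonants shift forward by 10.
On isolate: i(vowel)+7=p, s(cons)+10=c, o(vowel)+7=v, l(cons)+10=v, a(vowel)+7=h, t(cons)+10=d, e(vowel)+7=l.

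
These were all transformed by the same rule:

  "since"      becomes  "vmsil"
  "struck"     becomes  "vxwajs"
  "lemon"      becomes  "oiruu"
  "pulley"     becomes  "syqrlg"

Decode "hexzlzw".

The shift increases by 1 at each position, starting from +3: 3, 4, 5, ….
Decoding hexzlzw: h−3=e, e−4=a, x−5=s, z−6=t, l−7=e, z−8=r, w−9=n.

eastern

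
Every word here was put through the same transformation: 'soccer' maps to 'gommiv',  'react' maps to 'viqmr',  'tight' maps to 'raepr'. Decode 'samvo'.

micro

s(18)→g(6) and o(14)→o(14) fit y≡11x+16 (mod 26); the inverse of 11 mod 26 is 19. Treating letters as 0–25, the rule is x ↦ 11x + 16 (mod 26).
Undoing it on samvo: s(18)→19·(18−16)≡12=m; a(0)→19·(0−16)≡8=i; m(12)→19·(12−16)≡2=c; v(21)→19·(21−16)≡17=r; o(14)→19·(14−16)≡14=o (all mod 26).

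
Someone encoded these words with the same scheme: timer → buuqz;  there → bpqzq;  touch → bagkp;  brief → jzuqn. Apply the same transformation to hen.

pqv

Vowels shift forward by 12 and consonants shift forward by 8.
Applying it to hen: h(cons)+8=p, e(vowel)+12=q, n(cons)+8=v.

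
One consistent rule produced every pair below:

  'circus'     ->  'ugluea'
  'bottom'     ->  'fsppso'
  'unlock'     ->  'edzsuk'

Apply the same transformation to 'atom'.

c(2)→u(20) and i(8)→g(6) fit y≡15x+16 (mod 26); the inverse of 15 mod 26 is 7. This is an affine cipher: with a=0,…,z=25, each position x becomes (15x+16) mod 26.
On atom: a(0)→15·0+16≡16=q; t(19)→15·19+16≡15=p; o(14)→15·14+16≡18=s; m(12)→15·12+16≡14=o (all mod 26).

qpso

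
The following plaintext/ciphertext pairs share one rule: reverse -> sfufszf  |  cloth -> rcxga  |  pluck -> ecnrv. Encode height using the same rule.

r(17)→s(18) and e(4)→f(5) fit y≡7x+3 (mod 26); the inverse of 7 mod 26 is 15. This is an affine cipher: with a=0,…,z=25, each position x becomes (7x+3) mod 26.
For height: h(7)→7·7+3≡0=a; e(4)→7·4+3≡5=f; i(8)→7·8+3≡7=h; g(6)→7·6+3≡19=t; h(7)→7·7+3≡0=a; t(19)→7·19+3≡6=g (all mod 26).

afhtag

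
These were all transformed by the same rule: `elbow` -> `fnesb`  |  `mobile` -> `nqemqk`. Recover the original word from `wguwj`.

verse

In elbow: e→f is +1, l→n is +2, b→e is +3, o→s is +4 — the shift increases by 1 each position. The shift increases by 1 at each position, starting from +1: 1, 2, 3, ….
Undoing it on wguwj: w−1=v, g−2=e, u−3=r, w−4=s, j−5=e.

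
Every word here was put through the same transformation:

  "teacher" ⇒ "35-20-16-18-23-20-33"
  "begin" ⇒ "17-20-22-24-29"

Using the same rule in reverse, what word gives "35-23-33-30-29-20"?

throne

t is letter #20 and maps to 35: an offset of 15. The number is (letter's place in the alphabet, a=1) + 15.
Decoding 35-23-33-30-29-20: 35→(35−15)÷1=20=t, 23→(23−15)÷1=8=h, 33→(33−15)÷1=18=r, 30→(30−15)÷1=15=o, 29→(29−15)÷1=14=n, 20→(20−15)÷1=5=e.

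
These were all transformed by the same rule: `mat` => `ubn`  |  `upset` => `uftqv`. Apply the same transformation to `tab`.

The output letters match the input read backwards, each shifted +1: mat reversed is tam. Read the word backwards and shift each letter +1.
For tab: reverse → bat; then shift: b+1=c, a+1=b, t+1=u.

cbu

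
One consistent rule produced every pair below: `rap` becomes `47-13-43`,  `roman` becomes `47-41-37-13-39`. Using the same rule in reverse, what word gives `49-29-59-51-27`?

sixth

r(#18)→47 and a(#1)→13: differences scale by 2, so n = 2·pos + 11. Each letter becomes 2×(its alphabet position, a=1..z=26) + 11.
Undoing it on 49-29-59-51-27: 49→(49−11)÷2=19=s, 29→(29−11)÷2=9=i, 59→(59−11)÷2=24=x, 51→(51−11)÷2=20=t, 27→(27−11)÷2=8=h.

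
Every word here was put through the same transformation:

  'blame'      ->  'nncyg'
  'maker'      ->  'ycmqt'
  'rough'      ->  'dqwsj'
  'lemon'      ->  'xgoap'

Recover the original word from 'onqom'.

clock

The shifts repeat in a cycle of length 3: positions 0,1,… shift by +12, +2, +2, then the pattern repeats.
Reversing it on onqom: o−12=c, n−2=l, q−2=o, o−12=c, m−2=k.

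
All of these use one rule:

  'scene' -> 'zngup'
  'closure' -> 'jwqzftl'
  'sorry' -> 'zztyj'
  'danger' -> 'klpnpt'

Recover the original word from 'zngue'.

It's a Vigenère-style cipher with numeric key [7,11,2]: position i shifts by key[i mod 3].
Undoing it on zngue: z−7=s, n−11=c, g−2=e, u−7=n, e−11=t.

scent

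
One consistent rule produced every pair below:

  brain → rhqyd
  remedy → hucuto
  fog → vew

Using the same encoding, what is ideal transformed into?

ytuqb

Compare letters: b→r is +16, r→h is +16, a→q is +16 — a constant shift. It's a constant shift of +16 (ROT16).
Applying it to ideal: i+16=y, d+16=t, e+16=u, a+16=q, l+16=b.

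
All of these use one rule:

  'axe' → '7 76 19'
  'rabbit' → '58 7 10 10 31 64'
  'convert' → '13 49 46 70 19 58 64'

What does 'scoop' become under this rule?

Each letter becomes 3×(its alphabet position, a=1..z=26) + 4.
Applying it to scoop: s=19→61, c=3→13, o=15→49, o=15→49, p=16→52.

61 13 49 49 52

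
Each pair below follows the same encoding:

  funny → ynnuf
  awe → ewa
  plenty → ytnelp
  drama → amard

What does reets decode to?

steer

The output letters match the input read backwards: funny reversed is ynnuf. The word is simply reversed.
Undoing it on reets: then reverse → steer.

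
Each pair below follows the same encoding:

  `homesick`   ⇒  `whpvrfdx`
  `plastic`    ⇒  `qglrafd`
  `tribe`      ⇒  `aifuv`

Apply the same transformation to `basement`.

ulrvpvya

h(7)→w(22) and o(14)→h(7) fit y≡9x+11 (mod 26); the inverse of 9 mod 26 is 3. Treating letters as 0–25, the rule is x ↦ 9x + 11 (mod 26).
Applying it to basement: b(1)→9·1+11≡20=u; a(0)→9·0+11≡11=l; s(18)→9·18+11≡17=r; e(4)→9·4+11≡21=v; m(12)→9·12+11≡15=p; e(4)→9·4+11≡21=v; n(13)→9·13+11≡24=y; t(19)→9·19+11≡0=a (all mod 26).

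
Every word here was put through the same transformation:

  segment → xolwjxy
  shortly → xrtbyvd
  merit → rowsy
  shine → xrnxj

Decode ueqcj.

It's a Vigenère-style cipher with numeric key [5,10]: position i shifts by key[i mod 2].
Reversing it on ueqcj: u−5=p, e−10=u, q−5=l, c−10=s, j−5=e.

pulse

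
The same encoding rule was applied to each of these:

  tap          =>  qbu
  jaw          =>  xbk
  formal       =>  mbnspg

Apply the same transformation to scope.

fqpdt

The output letters match the input read backwards, each shifted +1: tap reversed is pat. Read the word backwards and shift each letter +1.
On scope: reverse → epocs; then shift: e+1=f, p+1=q, o+1=p, c+1=d, s+1=t.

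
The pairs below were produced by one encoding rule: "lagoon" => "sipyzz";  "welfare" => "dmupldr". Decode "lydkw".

equal

In lagoon: l→s is +7, a→i is +8, g→p is +9, o→y is +10 — the shift increases by 1 each position. Letter i (0-indexed) is shifted by i+7, so successive shifts are 7, 8, 9, ….
Undoing it on lydkw: l−7=e, y−8=q, d−9=u, k−10=a, w−11=l.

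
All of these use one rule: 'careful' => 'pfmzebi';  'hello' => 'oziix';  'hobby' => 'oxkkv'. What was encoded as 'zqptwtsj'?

exciting

Each letter's alphabet position (a=0..z=25) is mapped through 5·x+5 mod 26 — an affine cipher.
Undoing it on zqptwtsj: z(25)→21·(25−5)≡4=e; q(16)→21·(16−5)≡23=x; p(15)→21·(15−5)≡2=c; t(19)→21·(19−5)≡8=i; w(22)→21·(22−5)≡19=t; t(19)→21·(19−5)≡8=i; s(18)→21·(18−5)≡13=n; j(9)→21·(9−5)≡6=g (all mod 26).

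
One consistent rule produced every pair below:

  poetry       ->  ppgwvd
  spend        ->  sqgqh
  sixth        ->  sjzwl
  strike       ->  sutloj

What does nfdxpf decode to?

In poetry: p→p is +0, o→p is +1, e→g is +2, t→w is +3 — the shift increases by 1 each position. Letter i (0-indexed) is shifted by i+0, so successive shifts are 0, 1, 2, ….
Undoing it on nfdxpf: n−0=n, f−1=e, d−2=b, x−3=u, p−4=l, f−5=a.

nebula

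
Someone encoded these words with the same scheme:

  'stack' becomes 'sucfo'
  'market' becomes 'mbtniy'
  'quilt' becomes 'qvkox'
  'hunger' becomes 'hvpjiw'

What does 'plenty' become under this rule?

In stack: s→s is +0, t→u is +1, a→c is +2, c→f is +3 — the shift increases by 1 each position. Letter i (0-indexed) is shifted by i+0, so successive shifts are 0, 1, 2, ….
Applying it to plenty: p+0=p, l+1=m, e+2=g, n+3=q, t+4=x, y+5=d.

pmgqxd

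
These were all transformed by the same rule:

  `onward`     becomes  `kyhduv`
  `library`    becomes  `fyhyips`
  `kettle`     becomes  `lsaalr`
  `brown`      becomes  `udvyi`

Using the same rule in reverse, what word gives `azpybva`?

The output letters match the input read backwards, each shifted +7: onward reversed is drawno. Read the word backwards and shift each letter +7.
Undoing it on azpybva: shift back: a−7=t, z−7=s, p−7=i, y−7=r, b−7=u, v−7=o, a−7=t → tsiruot; then reverse → tourist.

tourist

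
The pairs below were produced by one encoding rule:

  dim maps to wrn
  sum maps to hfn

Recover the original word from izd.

raw

Each pair mirrors across the alphabet (d↔w, i↔r, m↔n): positions sum to 25. Letters are reflected about the middle of the alphabet (position → 25−position): Atbash.
Undoing it on izd: i↔r, z↔a, d↔w.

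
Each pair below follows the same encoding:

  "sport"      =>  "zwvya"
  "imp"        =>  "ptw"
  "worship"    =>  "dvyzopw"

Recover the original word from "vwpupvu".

opinion

Compare letters: s→z is +7, p→w is +7, o→v is +7 — a constant shift. Every letter moves 7 places later in the alphabet, wrapping around z→a.
Decoding vwpupvu: v−7=o, w−7=p, p−7=i, u−7=n, p−7=i, v−7=o, u−7=n.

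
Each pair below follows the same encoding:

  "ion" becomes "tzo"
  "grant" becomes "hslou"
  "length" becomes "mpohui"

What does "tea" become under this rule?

Two shifts are in play — +11 for a/e/i/o/u, +1 for every other letter.
For tea: t(cons)+1=u, e(vowel)+11=p, a(vowel)+11=l.

upl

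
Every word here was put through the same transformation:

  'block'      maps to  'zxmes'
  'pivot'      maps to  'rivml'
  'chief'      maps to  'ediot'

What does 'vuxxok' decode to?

valley

b(1)→z(25) and l(11)→x(23) fit y≡5x+20 (mod 26); the inverse of 5 mod 26 is 21. Each letter's alphabet position (a=0..z=25) is mapped through 5·x+20 mod 26 — an affine cipher.
Decoding vuxxok: v(21)→21·(21−20)≡21=v; u(20)→21·(20−20)≡0=a; x(23)→21·(23−20)≡11=l; x(23)→21·(23−20)≡11=l; o(14)→21·(14−20)≡4=e; k(10)→21·(10−20)≡24=y (all mod 26).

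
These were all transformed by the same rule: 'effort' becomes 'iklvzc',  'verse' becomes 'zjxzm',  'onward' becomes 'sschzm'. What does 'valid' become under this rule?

Each letter shifts forward by (position + 4), i.e. 4, 5, 6, … — the shift grows by one for each successive letter.
For valid: v+4=z, a+5=f, l+6=r, i+7=p, d+8=l.

zfrpl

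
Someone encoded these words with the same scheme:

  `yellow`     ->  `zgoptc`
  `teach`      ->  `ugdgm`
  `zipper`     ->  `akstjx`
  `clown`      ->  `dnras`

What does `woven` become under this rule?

In yellow: y→z is +1, e→g is +2, l→o is +3, l→p is +4 — the shift increases by 1 each position. Letter i (0-indexed) is shifted by i+1, so successive shifts are 1, 2, 3, ….
Applying it to woven: w+1=x, o+2=q, v+3=y, e+4=i, n+5=s.

xqyis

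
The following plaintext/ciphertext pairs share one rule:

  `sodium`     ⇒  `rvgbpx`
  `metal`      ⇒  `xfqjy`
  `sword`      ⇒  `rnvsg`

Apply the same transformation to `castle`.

s(18)→r(17) and o(14)→v(21) fit y≡25x+9 (mod 26); the inverse of 25 mod 26 is 25. Each letter's alphabet position (a=0..z=25) is mapped through 25·x+9 mod 26 — an affine cipher.
Applying it to castle: c(2)→25·2+9≡7=h; a(0)→25·0+9≡9=j; s(18)→25·18+9≡17=r; t(19)→25·19+9≡16=q; l(11)→25·11+9≡24=y; e(4)→25·4+9≡5=f (all mod 26).

hjrqyf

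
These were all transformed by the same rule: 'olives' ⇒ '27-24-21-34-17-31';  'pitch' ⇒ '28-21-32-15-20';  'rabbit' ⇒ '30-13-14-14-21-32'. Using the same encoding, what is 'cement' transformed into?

o is letter #15 and maps to 27: an offset of 12. Each letter is replaced by its alphabet position (a=1..z=26) + 12.
On cement: c=3→15, e=5→17, m=13→25, e=5→17, n=14→26, t=20→32.

15-17-25-17-26-32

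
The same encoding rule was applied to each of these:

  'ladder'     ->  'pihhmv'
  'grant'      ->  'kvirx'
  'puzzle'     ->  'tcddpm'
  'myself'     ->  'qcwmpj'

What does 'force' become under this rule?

The shift depends on letter class: consonant l→p is +4, but vowel a→i is +8. The rule splits by letter class: vowels +8, consonants +4.
Applying it to force: f(cons)+4=j, o(vowel)+8=w, r(cons)+4=v, c(cons)+4=g, e(vowel)+8=m.

jwvgm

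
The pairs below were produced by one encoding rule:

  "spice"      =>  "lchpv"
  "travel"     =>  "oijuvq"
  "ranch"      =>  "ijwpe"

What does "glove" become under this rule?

This is an affine cipher: with a=0,…,z=25, each position x becomes (3x+9) mod 26.
For glove: g(6)→3·6+9≡1=b; l(11)→3·11+9≡16=q; o(14)→3·14+9≡25=z; v(21)→3·21+9≡20=u; e(4)→3·4+9≡21=v (all mod 26).

bqzuv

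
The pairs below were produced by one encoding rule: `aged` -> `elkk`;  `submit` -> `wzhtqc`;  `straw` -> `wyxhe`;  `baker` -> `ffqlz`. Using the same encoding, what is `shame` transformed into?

wmgtm

In aged: a→e is +4, g→l is +5, e→k is +6, d→k is +7 — the shift increases by 1 each position. The shift increases by 1 at each position, starting from +4: 4, 5, 6, ….
On shame: s+4=w, h+5=m, a+6=g, m+7=t, e+8=m.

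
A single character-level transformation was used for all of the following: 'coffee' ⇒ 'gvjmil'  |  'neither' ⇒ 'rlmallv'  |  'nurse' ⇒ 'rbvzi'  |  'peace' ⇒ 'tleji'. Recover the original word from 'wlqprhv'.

seminar

Shifts by position in coffee: pos 0: c→g (+4), pos 1: o→v (+7), pos 2: f→j (+4), pos 3: f→m (+7) — repeating every 2. It's a Vigenère-style cipher with numeric key [4,7]: position i shifts by key[i mod 2].
Undoing it on wlqprhv: w−4=s, l−7=e, q−4=m, p−7=i, r−4=n, h−7=a, v−4=r.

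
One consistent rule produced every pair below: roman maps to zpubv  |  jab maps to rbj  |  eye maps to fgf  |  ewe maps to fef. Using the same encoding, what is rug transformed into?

The shift depends on letter class: consonant r→z is +8, but vowel o→p is +1. The rule splits by letter class: vowels +1, consonants +8.
For rug: r(cons)+8=z, u(vowel)+1=v, g(cons)+8=o.

zvo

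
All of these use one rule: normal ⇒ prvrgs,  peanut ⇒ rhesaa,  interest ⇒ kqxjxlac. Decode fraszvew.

In normal: n→p is +2, o→r is +3, r→v is +4, m→r is +5 — the shift increases by 1 each position. Letter i (0-indexed) is shifted by i+2, so successive shifts are 2, 3, 4, ….
Decoding fraszvew: f−2=d, r−3=o, a−4=w, s−5=n, z−6=t, v−7=o, e−8=w, w−9=n.

downtown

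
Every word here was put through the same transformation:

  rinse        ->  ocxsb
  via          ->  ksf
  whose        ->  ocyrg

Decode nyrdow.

method

The output letters match the input read backwards, each shifted +10: rinse reversed is esnir. Two steps: reverse the string, then apply a Caesar shift of +10.
Undoing it on nyrdow: shift back: n−10=d, y−10=o, r−10=h, d−10=t, o−10=e, w−10=m → dohtem; then reverse → method.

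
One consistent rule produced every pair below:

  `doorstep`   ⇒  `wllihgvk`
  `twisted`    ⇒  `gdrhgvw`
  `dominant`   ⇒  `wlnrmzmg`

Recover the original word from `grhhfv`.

Each pair mirrors across the alphabet (d↔w, o↔l, o↔l): positions sum to 25. Letters are reflected about the middle of the alphabet (position → 25−position): Atbash.
Undoing it on grhhfv: g↔t, r↔i, h↔s, h↔s, f↔u, v↔e.

tissue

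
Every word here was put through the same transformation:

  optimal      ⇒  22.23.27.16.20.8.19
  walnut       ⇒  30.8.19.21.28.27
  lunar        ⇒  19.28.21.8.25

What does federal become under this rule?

o is letter #15 and maps to 22: an offset of 7. The number is (letter's place in the alphabet, a=1) + 7.
For federal: f=6→13, e=5→12, d=4→11, e=5→12, r=18→25, a=1→8, l=12→19.

13.12.11.12.25.8.19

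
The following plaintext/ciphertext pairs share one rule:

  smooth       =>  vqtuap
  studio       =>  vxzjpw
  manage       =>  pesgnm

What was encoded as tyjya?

quest

In smooth: s→v is +3, m→q is +4, o→t is +5, o→u is +6 — the shift increases by 1 each position. The shift increases by 1 at each position, starting from +3: 3, 4, 5, ….
Undoing it on tyjya: t−3=q, y−4=u, j−5=e, y−6=s, a−7=t.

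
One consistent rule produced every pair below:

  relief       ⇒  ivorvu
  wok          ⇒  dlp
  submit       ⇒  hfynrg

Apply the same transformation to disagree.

wrhztivv

Letters are reflected about the middle of the alphabet (position → 25−position): Atbash.
Applying it to disagree: d↔w, i↔r, s↔h, a↔z, g↔t, r↔i, e↔v, e↔v.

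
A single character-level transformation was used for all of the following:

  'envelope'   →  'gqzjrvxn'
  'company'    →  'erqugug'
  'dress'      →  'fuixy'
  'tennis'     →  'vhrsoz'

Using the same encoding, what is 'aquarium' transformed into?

Letter i (0-indexed) is shifted by i+2, so successive shifts are 2, 3, 4, ….
For aquarium: a+2=c, q+3=t, u+4=y, a+5=f, r+6=x, i+7=p, u+8=c, m+9=v.

ctyfxpcv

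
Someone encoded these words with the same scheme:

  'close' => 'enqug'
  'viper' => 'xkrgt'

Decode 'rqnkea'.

policy

Compare letters: c→e is +2, l→n is +2, o→q is +2 — a constant shift. Every letter moves 2 places later in the alphabet, wrapping around z→a.
Undoing it on rqnkea: r−2=p, q−2=o, n−2=l, k−2=i, e−2=c, a−2=y.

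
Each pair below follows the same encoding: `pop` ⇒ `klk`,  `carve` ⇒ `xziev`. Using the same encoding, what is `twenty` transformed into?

Each pair mirrors across the alphabet (p↔k, o↔l, p↔k): positions sum to 25. This is the alphabet-reversal cipher (Atbash): a becomes z, b becomes y, etc.
On twenty: t↔g, w↔d, e↔v, n↔m, t↔g, y↔b.

gdvmgb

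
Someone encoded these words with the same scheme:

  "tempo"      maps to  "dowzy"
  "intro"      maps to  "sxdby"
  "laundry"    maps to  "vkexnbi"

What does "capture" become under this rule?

Every letter moves 10 places later in the alphabet, wrapping around z→a.
For capture: c+10=m, a+10=k, p+10=z, t+10=d, u+10=e, r+10=b, e+10=o.

mkzdebo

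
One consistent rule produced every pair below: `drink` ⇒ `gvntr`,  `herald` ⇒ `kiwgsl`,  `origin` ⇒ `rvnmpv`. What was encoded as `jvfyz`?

In drink: d→g is +3, r→v is +4, i→n is +5, n→t is +6 — the shift increases by 1 each position. Letter i (0-indexed) is shifted by i+3, so successive shifts are 3, 4, 5, ….
Undoing it on jvfyz: j−3=g, v−4=r, f−5=a, y−6=s, z−7=s.

grass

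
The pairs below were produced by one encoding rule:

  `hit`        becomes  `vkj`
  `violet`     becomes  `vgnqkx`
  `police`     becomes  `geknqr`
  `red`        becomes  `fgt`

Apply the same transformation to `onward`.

The output letters match the input read backwards, each shifted +2: hit reversed is tih. The word is reversed, then every letter is shifted forward by 2.
Applying it to onward: reverse → drawno; then shift: d+2=f, r+2=t, a+2=c, w+2=y, n+2=p, o+2=q.

ftcypq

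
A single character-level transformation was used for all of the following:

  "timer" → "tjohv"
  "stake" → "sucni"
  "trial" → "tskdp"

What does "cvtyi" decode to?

Each letter shifts forward by its position index (0, 1, 2, …) — the shift grows by one for each successive letter.
Undoing it on cvtyi: c−0=c, v−1=u, t−2=r, y−3=v, i−4=e.

curve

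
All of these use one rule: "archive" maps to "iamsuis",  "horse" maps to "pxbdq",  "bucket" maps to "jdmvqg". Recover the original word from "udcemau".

In archive: a→i is +8, r→a is +9, c→m is +10, h→s is +11 — the shift increases by 1 each position. Each letter shifts forward by (position + 8), i.e. 8, 9, 10, … — the shift grows by one for each successive letter.
Undoing it on udcemau: u−8=m, d−9=u, c−10=s, e−11=t, m−12=a, a−13=n, u−14=g.

mustang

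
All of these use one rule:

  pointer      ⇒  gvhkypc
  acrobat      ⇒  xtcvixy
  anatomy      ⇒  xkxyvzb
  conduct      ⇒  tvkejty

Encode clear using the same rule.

p(15)→g(6) and o(14)→v(21) fit y≡11x+23 (mod 26); the inverse of 11 mod 26 is 19. Each letter's alphabet position (a=0..z=25) is mapped through 11·x+23 mod 26 — an affine cipher.
For clear: c(2)→11·2+23≡19=t; l(11)→11·11+23≡14=o; e(4)→11·4+23≡15=p; a(0)→11·0+23≡23=x; r(17)→11·17+23≡2=c (all mod 26).

topxc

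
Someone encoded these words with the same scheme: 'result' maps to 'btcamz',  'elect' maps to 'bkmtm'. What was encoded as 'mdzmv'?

nerve

Two steps: reverse the string, then apply a Caesar shift of +8.
Undoing it on mdzmv: shift back: m−8=e, d−8=v, z−8=r, m−8=e, v−8=n → evren; then reverse → nerve.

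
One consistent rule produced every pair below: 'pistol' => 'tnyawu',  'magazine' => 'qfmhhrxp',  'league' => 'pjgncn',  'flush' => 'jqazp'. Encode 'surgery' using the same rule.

In pistol: p→t is +4, i→n is +5, s→y is +6, t→a is +7 — the shift increases by 1 each position. Each letter shifts forward by (position + 4), i.e. 4, 5, 6, … — the shift grows by one for each successive letter.
For surgery: s+4=w, u+5=z, r+6=x, g+7=n, e+8=m, r+9=a, y+10=i.

wzxnmai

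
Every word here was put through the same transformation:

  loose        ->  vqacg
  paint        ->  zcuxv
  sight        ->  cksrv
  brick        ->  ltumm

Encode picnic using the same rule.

Shifts by position in loose: pos 0: l→v (+10), pos 1: o→q (+2), pos 2: o→a (+12), pos 3: s→c (+10), pos 4: e→g (+2) — repeating every 3. The shifts repeat in a cycle of length 3: positions 0,1,… shift by +10, +2, +12, then the pattern repeats.
For picnic: p+10=z, i+2=k, c+12=o, n+10=x, i+2=k, c+12=o.

zkoxko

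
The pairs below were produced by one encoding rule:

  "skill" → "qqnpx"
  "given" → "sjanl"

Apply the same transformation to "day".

dfi

The output letters match the input read backwards, each shifted +5: skill reversed is lliks. The word is reversed, then every letter is shifted forward by 5.
For day: reverse → yad; then shift: y+5=d, a+5=f, d+5=i.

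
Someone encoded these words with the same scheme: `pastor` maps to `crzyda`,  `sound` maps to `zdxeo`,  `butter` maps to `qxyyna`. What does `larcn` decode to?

grape

p(15)→c(2) and a(0)→r(17) fit y≡25x+17 (mod 26); the inverse of 25 mod 26 is 25. Each letter's alphabet position (a=0..z=25) is mapped through 25·x+17 mod 26 — an affine cipher.
Reversing it on larcn: l(11)→25·(11−17)≡6=g; a(0)→25·(0−17)≡17=r; r(17)→25·(17−17)≡0=a; c(2)→25·(2−17)≡15=p; n(13)→25·(13−17)≡4=e (all mod 26).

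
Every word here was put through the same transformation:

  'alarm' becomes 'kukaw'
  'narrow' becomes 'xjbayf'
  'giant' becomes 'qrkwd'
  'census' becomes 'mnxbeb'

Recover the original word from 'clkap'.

scarf

Shifts by position in alarm: pos 0: a→k (+10), pos 1: l→u (+9), pos 2: a→k (+10), pos 3: r→a (+9) — repeating every 2. A repeating key of period 2 is used — shifts +10, +9 over and over.
Decoding clkap: c−10=s, l−9=c, k−10=a, a−9=r, p−10=f.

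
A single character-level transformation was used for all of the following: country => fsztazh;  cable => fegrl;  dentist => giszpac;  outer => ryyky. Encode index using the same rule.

lrike

In country: c→f is +3, o→s is +4, u→z is +5, n→t is +6 — the shift increases by 1 each position. The shift increases by 1 at each position, starting from +3: 3, 4, 5, ….
On index: i+3=l, n+4=r, d+5=i, e+6=k, x+7=e.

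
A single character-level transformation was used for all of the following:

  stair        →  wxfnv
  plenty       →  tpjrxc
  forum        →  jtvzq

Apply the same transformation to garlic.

The shift depends on letter class: consonant s→w is +4, but vowel a→f is +5. Two shifts are in play — +5 for a/e/i/o/u, +4 for every other letter.
For garlic: g(cons)+4=k, a(vowel)+5=f, r(cons)+4=v, l(cons)+4=p, i(vowel)+5=n, c(cons)+4=g.

kfvpng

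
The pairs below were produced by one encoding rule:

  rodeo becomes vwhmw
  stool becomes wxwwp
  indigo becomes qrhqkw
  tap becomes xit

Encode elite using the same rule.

mpqxm

The shift depends on letter class: consonant r→v is +4, but vowel o→w is +8. Vowels shift forward by 8 and consonants shift forward by 4.
On elite: e(vowel)+8=m, l(cons)+4=p, i(vowel)+8=q, t(cons)+4=x, e(vowel)+8=m.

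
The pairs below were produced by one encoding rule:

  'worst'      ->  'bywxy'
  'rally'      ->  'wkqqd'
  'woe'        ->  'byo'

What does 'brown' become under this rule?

The shift depends on letter class: consonant w→b is +5, but vowel o→y is +10. The rule splits by letter class: vowels +10, consonants +5.
For brown: b(cons)+5=g, r(cons)+5=w, o(vowel)+10=y, w(cons)+5=b, n(cons)+5=s.

gwybs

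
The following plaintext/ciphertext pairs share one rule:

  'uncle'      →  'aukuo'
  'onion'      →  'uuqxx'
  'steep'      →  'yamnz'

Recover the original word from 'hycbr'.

brush

In uncle: u→a is +6, n→u is +7, c→k is +8, l→u is +9 — the shift increases by 1 each position. The shift increases by 1 at each position, starting from +6: 6, 7, 8, ….
Reversing it on hycbr: h−6=b, y−7=r, c−8=u, b−9=s, r−10=h.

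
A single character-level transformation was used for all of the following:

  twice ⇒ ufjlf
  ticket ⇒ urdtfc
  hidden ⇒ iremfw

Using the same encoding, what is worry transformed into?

xxsaz

A repeating key of period 2 is used — shifts +1, +9 over and over.
For worry: w+1=x, o+9=x, r+1=s, r+9=a, y+1=z.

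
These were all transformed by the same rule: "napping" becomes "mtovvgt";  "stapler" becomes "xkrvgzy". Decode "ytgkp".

The output letters match the input read backwards, each shifted +6: napping reversed is gnippan. The word is reversed, then every letter is shifted forward by 6.
Decoding ytgkp: shift back: y−6=s, t−6=n, g−6=a, k−6=e, p−6=j → snaej; then reverse → jeans.

jeans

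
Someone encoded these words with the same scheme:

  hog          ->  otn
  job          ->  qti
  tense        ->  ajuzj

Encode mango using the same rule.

tfunt

The shift depends on letter class: consonant h→o is +7, but vowel o→t is +5. The rule splits by letter class: vowels +5, consonants +7.
Applying it to mango: m(cons)+7=t, a(vowel)+5=f, n(cons)+7=u, g(cons)+7=n, o(vowel)+5=t.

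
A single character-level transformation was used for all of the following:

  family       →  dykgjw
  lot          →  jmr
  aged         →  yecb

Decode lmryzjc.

Compare letters: f→d is +24, a→y is +24, m→k is +24 — a constant shift. It's a constant shift of +24 (ROT24).
Reversing it on lmryzjc: l−24=n, m−24=o, r−24=t, y−24=a, z−24=b, j−24=l, c−24=e.

notable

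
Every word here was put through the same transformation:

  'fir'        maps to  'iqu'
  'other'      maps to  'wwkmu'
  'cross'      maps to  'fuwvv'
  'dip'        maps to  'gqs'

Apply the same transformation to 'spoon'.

vswwq

The shift depends on letter class: consonant f→i is +3, but vowel i→q is +8. The rule splits by letter class: vowels +8, consonants +3.
Applying it to spoon: s(cons)+3=v, p(cons)+3=s, o(vowel)+8=w, o(vowel)+8=w, n(cons)+3=q.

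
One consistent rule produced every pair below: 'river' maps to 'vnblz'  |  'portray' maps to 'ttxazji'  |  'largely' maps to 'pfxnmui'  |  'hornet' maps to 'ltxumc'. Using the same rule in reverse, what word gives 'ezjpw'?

In river: r→v is +4, i→n is +5, v→b is +6, e→l is +7 — the shift increases by 1 each position. Each letter shifts forward by (position + 4), i.e. 4, 5, 6, … — the shift grows by one for each successive letter.
Decoding ezjpw: e−4=a, z−5=u, j−6=d, p−7=i, w−8=o.

audio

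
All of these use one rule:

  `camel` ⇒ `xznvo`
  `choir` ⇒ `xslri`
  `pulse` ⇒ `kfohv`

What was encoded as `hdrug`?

Each pair mirrors across the alphabet (c↔x, a↔z, m↔n): positions sum to 25. Letters are reflected about the middle of the alphabet (position → 25−position): Atbash.
Reversing it on hdrug: h↔s, d↔w, r↔i, u↔f, g↔t.

swift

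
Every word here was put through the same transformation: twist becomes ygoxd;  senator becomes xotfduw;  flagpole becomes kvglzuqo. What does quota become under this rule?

A repeating key of period 3 is used — shifts +5, +10, +6 over and over.
For quota: q+5=v, u+10=e, o+6=u, t+5=y, a+10=k.

veuyk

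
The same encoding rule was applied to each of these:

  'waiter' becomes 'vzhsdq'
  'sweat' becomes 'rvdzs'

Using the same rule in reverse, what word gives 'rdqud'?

Compare letters: w→v is +25, a→z is +25, i→h is +25 — a constant shift. Every letter moves 25 places later in the alphabet, wrapping around z→a.
Reversing it on rdqud: r−25=s, d−25=e, q−25=r, u−25=v, d−25=e.

serve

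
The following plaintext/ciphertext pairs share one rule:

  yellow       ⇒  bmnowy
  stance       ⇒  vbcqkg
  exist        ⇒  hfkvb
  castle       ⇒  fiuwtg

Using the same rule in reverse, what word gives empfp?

Shifts by position in yellow: pos 0: y→b (+3), pos 1: e→m (+8), pos 2: l→n (+2), pos 3: l→o (+3), pos 4: o→w (+8), pos 5: w→y (+2) — repeating every 3. A repeating key of period 3 is used — shifts +3, +8, +2 over and over.
Undoing it on empfp: e−3=b, m−8=e, p−2=n, f−3=c, p−8=h.

bench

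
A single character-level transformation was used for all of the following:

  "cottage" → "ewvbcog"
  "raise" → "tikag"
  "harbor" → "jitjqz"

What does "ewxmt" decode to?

Shifts by position in cottage: pos 0: c→e (+2), pos 1: o→w (+8), pos 2: t→v (+2), pos 3: t→b (+8) — repeating every 2. It's a Vigenère-style cipher with numeric key [2,8]: position i shifts by key[i mod 2].
Decoding ewxmt: e−2=c, w−8=o, x−2=v, m−8=e, t−2=r.

cover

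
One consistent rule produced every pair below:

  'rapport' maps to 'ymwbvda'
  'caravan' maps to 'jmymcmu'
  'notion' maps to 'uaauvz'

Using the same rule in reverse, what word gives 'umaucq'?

Shifts by position in rapport: pos 0: r→y (+7), pos 1: a→m (+12), pos 2: p→w (+7), pos 3: p→b (+12) — repeating every 2. The shifts repeat in a cycle of length 2: positions 0,1,… shift by +7, +12, then the pattern repeats.
Reversing it on umaucq: u−7=n, m−12=a, a−7=t, u−12=i, c−7=v, q−12=e.

native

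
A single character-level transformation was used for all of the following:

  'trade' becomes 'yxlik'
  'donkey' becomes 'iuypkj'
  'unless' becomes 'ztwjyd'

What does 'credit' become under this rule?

hxpioe

Shifts by position in trade: pos 0: t→y (+5), pos 1: r→x (+6), pos 2: a→l (+11), pos 3: d→i (+5), pos 4: e→k (+6) — repeating every 3. The shifts repeat in a cycle of length 3: positions 0,1,… shift by +5, +6, +11, then the pattern repeats.
Applying it to credit: c+5=h, r+6=x, e+11=p, d+5=i, i+6=o, t+11=e.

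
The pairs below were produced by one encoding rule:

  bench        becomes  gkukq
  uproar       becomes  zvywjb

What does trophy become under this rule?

In bench: b→g is +5, e→k is +6, n→u is +7, c→k is +8 — the shift increases by 1 each position. Each letter shifts forward by (position + 5), i.e. 5, 6, 7, … — the shift grows by one for each successive letter.
Applying it to trophy: t+5=y, r+6=x, o+7=v, p+8=x, h+9=q, y+10=i.

yxvxqi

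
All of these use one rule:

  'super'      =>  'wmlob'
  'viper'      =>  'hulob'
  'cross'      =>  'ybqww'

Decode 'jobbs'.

Treating letters as 0–25, the rule is x ↦ 21x + 8 (mod 26).
Decoding jobbs: j(9)→5·(9−8)≡5=f; o(14)→5·(14−8)≡4=e; b(1)→5·(1−8)≡17=r; b(1)→5·(1−8)≡17=r; s(18)→5·(18−8)≡24=y (all mod 26).

ferry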